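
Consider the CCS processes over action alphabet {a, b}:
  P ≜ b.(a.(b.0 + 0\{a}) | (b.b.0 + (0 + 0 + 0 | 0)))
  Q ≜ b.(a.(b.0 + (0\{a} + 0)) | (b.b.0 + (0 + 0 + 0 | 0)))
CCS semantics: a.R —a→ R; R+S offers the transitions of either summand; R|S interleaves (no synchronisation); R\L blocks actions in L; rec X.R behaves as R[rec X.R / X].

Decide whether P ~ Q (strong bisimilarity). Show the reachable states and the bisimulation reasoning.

P ~ Q

LTS(P): 10 reachable states
  u0 = b.(a.(b.0 + 0\{a}) | (b.b.0 + (0 + 0 + 0 | 0))) :: -b-> u1
  u1 = a.(b.0 + 0\{a}) | (b.b.0 + (0 + 0 + 0 | 0)) :: -a-> u2, -b-> u3
  u2 = (b.0 + 0\{a}) | (b.b.0 + (0 + 0 + 0 | 0)) :: -b-> u4, -b-> u5
  u3 = a.(b.0 + 0\{a}) | b.0 :: -a-> u4, -b-> u6
  u4 = (b.0 + 0\{a}) | b.0 :: -b-> u7, -b-> u8
  u5 = 0 | (b.b.0 + (0 + 0 + 0 | 0)) :: -b-> u8
  u6 = a.(b.0 + 0\{a}) | 0 :: -a-> u7
  u7 = (b.0 + 0\{a}) | 0 :: -b-> u9
  u8 = 0 | b.0 :: -b-> u9
  u9 = 0 | 0 :: stopped
LTS(Q): 10 reachable states
  v0 = b.(a.(b.0 + (0\{a} + 0)) | (b.b.0 + (0 + 0 + 0 | 0))) :: -b-> v1
  v1 = a.(b.0 + (0\{a} + 0)) | (b.b.0 + (0 + 0 + 0 | 0)) :: -a-> v2, -b-> v3
  v2 = (b.0 + (0\{a} + 0)) | (b.b.0 + (0 + 0 + 0 | 0)) :: -b-> v4, -b-> v5
  v3 = a.(b.0 + (0\{a} + 0)) | b.0 :: -a-> v4, -b-> v6
  v4 = (b.0 + (0\{a} + 0)) | b.0 :: -b-> v7, -b-> v8
  v5 = 0 | (b.b.0 + (0 + 0 + 0 | 0)) :: -b-> v8
  v6 = a.(b.0 + (0\{a} + 0)) | 0 :: -a-> v7
  v7 = (b.0 + (0\{a} + 0)) | 0 :: -b-> v9
  v8 = 0 | b.0 :: -b-> v9
  v9 = 0 | 0 :: stopped
Bisimilarity quotient blocks:
  B0 = {u0, v0}
  B1 = {u1, v1}
  B2 = {u3, v3}
  B3 = {u6, v6}
  B4 = {u7, u8, v7, v8}
  B5 = {u9, v9}
  B6 = {u4, u5, v4, v5}
  B7 = {u2, v2}
u0 ∈ B0, v0 ∈ B0 → same block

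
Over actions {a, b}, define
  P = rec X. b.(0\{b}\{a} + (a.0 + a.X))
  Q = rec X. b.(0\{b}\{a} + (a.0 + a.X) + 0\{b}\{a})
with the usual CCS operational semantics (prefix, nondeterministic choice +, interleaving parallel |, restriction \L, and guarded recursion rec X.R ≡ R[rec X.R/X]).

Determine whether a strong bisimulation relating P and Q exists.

P's transition system — 3 states:
  u0 = rec X. b.(0\{b}\{a} + (a.0 + a.X)) → —b→ u1
  u1 = 0\{b}\{a} + (a.0 + a.(rec X. b.(0\{b}\{a} + (a.0 + a.X)))) → —a→ u0, —a→ u2
  u2 = 0 → (no moves)
Q's transition system — 3 states:
  v0 = rec X. b.(0\{b}\{a} + (a.0 + a.X) + 0\{b}\{a}) → —b→ v1
  v1 = 0\{b}\{a} + (a.0 + a.(rec X. b.(0\{b}\{a} + (a.0 + a.X) + 0\{b}\{a}))) + 0\{b}\{a} → —a→ v0, —a→ v2
  v2 = 0 → (no moves)
Partition-refinement fixed point:
  B0 = {u0, v0}
  B1 = {u1, v1}
  B2 = {u2, v2}
u0 ∈ B0, v0 ∈ B0 → same block

YES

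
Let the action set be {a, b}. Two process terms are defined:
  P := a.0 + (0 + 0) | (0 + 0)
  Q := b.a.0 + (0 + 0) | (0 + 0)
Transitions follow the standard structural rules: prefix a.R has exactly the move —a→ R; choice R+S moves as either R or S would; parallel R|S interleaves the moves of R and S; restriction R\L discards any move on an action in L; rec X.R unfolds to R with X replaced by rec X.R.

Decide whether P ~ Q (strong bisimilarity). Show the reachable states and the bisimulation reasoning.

P's transition system — 2 states:
  m0 = a.0 + (0 + 0) | (0 + 0) has moves =a=> m1
  m1 = 0 has moves stopped
Q's transition system — 3 states:
  n0 = b.a.0 + (0 + 0) | (0 + 0) has moves =b=> n1
  n1 = a.0 has moves =a=> n2
  n2 = 0 has moves stopped
Coarsest stable partition (strong bisimilarity classes):
  B0 = {m0, n1}
  B1 = {m1, n2}
  B2 = {n0}
m0 ∈ B0, n0 ∈ B2 → different blocks

P ≁ Q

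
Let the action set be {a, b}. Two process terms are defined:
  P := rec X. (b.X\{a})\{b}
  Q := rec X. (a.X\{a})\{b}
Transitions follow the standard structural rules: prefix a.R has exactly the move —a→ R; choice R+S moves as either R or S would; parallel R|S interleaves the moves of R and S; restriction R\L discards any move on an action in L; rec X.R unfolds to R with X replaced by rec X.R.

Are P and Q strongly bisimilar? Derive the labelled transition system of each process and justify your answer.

NO

LTS(P): 1 reachable states
  m0 = rec X. (b.X\{a})\{b} → (no moves)
LTS(Q): 2 reachable states
  n0 = rec X. (a.X\{a})\{b} → -a-> n1
  n1 = (rec X. (a.X\{a})\{b})\{a}\{b} → (no moves)
Bisimilarity quotient blocks:
  B0 = {m0, n1}
  B1 = {n0}
m0 ∈ B0, n0 ∈ B1 → different blocks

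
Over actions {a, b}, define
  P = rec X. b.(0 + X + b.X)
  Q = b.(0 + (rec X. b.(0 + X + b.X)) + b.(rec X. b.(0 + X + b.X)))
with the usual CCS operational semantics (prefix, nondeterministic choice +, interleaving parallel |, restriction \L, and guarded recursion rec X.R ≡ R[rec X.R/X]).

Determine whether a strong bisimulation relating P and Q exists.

YES

Reachable graph of P (2 states):
  s0 = rec X. b.(0 + X + b.X) | —b→ s1
  s1 = 0 + (rec X. b.(0 + X + b.X)) + b.(rec X. b.(0 + X + b.X)) | —b→ s0, —b→ s1
Reachable graph of Q (3 states):
  t0 = b.(0 + (rec X. b.(0 + X + b.X)) + b.(rec X. b.(0 + X + b.X))) | —b→ t1
  t1 = 0 + (rec X. b.(0 + X + b.X)) + b.(rec X. b.(0 + X + b.X)) | —b→ t1, —b→ t2
  t2 = rec X. b.(0 + X + b.X) | —b→ t1
Coarsest stable partition (strong bisimilarity classes):
  B0 = {s0, s1, t0, t1, t2}
s0 ∈ B0, t0 ∈ B0 → same block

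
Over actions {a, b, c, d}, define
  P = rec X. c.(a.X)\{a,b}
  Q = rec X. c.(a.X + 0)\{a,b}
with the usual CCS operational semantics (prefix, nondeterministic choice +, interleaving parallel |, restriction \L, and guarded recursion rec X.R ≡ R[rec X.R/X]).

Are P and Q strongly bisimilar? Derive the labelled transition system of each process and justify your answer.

P ~ Q

LTS(P): 2 reachable states
  p0 = rec X. c.(a.X)\{a,b} | -c-> p1
  p1 = (a.(rec X. c.(a.X)\{a,b}))\{a,b} | ∅
LTS(Q): 2 reachable states
  q0 = rec X. c.(a.X + 0)\{a,b} | -c-> q1
  q1 = (a.(rec X. c.(a.X + 0)\{a,b}) + 0)\{a,b} | ∅
Partition-refinement fixed point:
  B0 = {p0, q0}
  B1 = {p1, q1}
p0 ∈ B0, q0 ∈ B0 → same block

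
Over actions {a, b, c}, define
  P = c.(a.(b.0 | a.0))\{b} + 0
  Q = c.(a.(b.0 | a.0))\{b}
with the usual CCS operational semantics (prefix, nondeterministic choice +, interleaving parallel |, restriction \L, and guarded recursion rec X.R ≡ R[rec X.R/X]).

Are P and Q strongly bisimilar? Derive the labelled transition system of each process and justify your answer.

P's transition system — 4 states:
  m0 = c.(a.(b.0 | a.0))\{b} + 0 → =c=> m1
  m1 = (a.(b.0 | a.0))\{b} → =a=> m2
  m2 = (b.0 | a.0)\{b} → =a=> m3
  m3 = (b.0 | 0)\{b} → stopped
Q's transition system — 4 states:
  n0 = c.(a.(b.0 | a.0))\{b} → =c=> n1
  n1 = (a.(b.0 | a.0))\{b} → =a=> n2
  n2 = (b.0 | a.0)\{b} → =a=> n3
  n3 = (b.0 | 0)\{b} → stopped
Coarsest stable partition (strong bisimilarity classes):
  B0 = {m0, n0}
  B1 = {m1, n1}
  B2 = {m2, n2}
  B3 = {m3, n3}
m0 ∈ B0, n0 ∈ B0 → same block

YES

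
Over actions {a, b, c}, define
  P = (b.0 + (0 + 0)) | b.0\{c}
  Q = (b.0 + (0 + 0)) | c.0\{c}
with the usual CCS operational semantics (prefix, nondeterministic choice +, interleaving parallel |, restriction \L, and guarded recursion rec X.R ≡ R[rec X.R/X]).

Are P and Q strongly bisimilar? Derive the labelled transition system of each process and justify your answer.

NO

LTS(P): 4 reachable states
  m0 = (b.0 + (0 + 0)) | b.0\{c} ⊢ --b--▸ m1, --b--▸ m2
  m1 = (b.0 + (0 + 0)) | 0\{c} ⊢ --b--▸ m3
  m2 = 0 | b.0\{c} ⊢ --b--▸ m3
  m3 = 0 | 0\{c} ⊢ (no moves)
LTS(Q): 4 reachable states
  n0 = (b.0 + (0 + 0)) | c.0\{c} ⊢ --b--▸ n1, --c--▸ n2
  n1 = 0 | c.0\{c} ⊢ --c--▸ n3
  n2 = (b.0 + (0 + 0)) | 0\{c} ⊢ --b--▸ n3
  n3 = 0 | 0\{c} ⊢ (no moves)
Coarsest stable partition (strong bisimilarity classes):
  B0 = {m0}
  B1 = {m1, m2, n2}
  B2 = {m3, n3}
  B3 = {n0}
  B4 = {n1}
m0 ∈ B0, n0 ∈ B3 → different blocks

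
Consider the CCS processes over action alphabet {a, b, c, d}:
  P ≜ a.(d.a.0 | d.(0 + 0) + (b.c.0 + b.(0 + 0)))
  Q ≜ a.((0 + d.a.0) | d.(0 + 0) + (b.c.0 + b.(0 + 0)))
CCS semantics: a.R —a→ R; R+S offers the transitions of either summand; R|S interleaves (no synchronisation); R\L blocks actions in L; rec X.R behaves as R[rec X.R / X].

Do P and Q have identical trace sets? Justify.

traces(P) = traces(Q)

LTS(P): 10 reachable states
  p0 = a.(d.a.0 | d.(0 + 0) + (b.c.0 + b.(0 + 0))) has moves --a--▸ p1
  p1 = d.a.0 | d.(0 + 0) + (b.c.0 + b.(0 + 0)) has moves --b--▸ p2, --b--▸ p3, --d--▸ p4, --d--▸ p5
  p2 = 0 + 0 has moves stopped
  p3 = c.0 has moves --c--▸ p6
  p4 = a.0 | d.(0 + 0) has moves --a--▸ p7, --d--▸ p8
  p5 = d.a.0 | (0 + 0) has moves --d--▸ p8
  p6 = 0 has moves stopped
  p7 = 0 | d.(0 + 0) has moves --d--▸ p9
  p8 = a.0 | (0 + 0) has moves --a--▸ p9
  p9 = 0 | (0 + 0) has moves stopped
LTS(Q): 10 reachable states
  q0 = a.((0 + d.a.0) | d.(0 + 0) + (b.c.0 + b.(0 + 0))) has moves --a--▸ q1
  q1 = (0 + d.a.0) | d.(0 + 0) + (b.c.0 + b.(0 + 0)) has moves --b--▸ q2, --b--▸ q3, --d--▸ q4, --d--▸ q5
  q2 = 0 + 0 has moves stopped
  q3 = c.0 has moves --c--▸ q6
  q4 = (0 + d.a.0) | (0 + 0) has moves --d--▸ q7
  q5 = a.0 | d.(0 + 0) has moves --a--▸ q8, --d--▸ q7
  q6 = 0 has moves stopped
  q7 = a.0 | (0 + 0) has moves --a--▸ q9
  q8 = 0 | d.(0 + 0) has moves --d--▸ q9
  q9 = 0 | (0 + 0) has moves stopped
Partition-refinement fixed point:
  B0 = {p0, q0}
  B1 = {p1, q1}
  B2 = {p3, q3}
  B3 = {p2, p6, p9, q2, q6, q9}
  B4 = {p4, q5}
  B5 = {p7, q8}
  B6 = {p8, q7}
  B7 = {p5, q4}
p0 ∈ B0, q0 ∈ B0 → same block
Bisimilar ⇒ trace-equivalent.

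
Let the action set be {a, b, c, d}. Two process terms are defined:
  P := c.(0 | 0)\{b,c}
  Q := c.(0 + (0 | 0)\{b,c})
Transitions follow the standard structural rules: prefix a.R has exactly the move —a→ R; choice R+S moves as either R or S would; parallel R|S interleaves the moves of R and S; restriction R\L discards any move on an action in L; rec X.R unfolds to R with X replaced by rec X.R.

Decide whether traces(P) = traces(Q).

traces(P) = traces(Q)

P's transition system — 2 states:
  u0 = c.(0 | 0)\{b,c} has moves --c--▸ u1
  u1 = (0 | 0)\{b,c} has moves ∅
Q's transition system — 2 states:
  v0 = c.(0 + (0 | 0)\{b,c}) has moves --c--▸ v1
  v1 = 0 + (0 | 0)\{b,c} has moves ∅
Coarsest stable partition (strong bisimilarity classes):
  B0 = {u0, v0}
  B1 = {u1, v1}
u0 ∈ B0, v0 ∈ B0 → same block
Bisimilar ⇒ trace-equivalent.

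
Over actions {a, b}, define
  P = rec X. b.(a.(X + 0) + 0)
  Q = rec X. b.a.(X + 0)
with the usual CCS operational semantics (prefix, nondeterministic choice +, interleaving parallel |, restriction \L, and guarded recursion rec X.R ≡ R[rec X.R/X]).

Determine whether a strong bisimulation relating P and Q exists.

YES

LTS(P): 3 reachable states
  s0 = rec X. b.(a.(X + 0) + 0) | ··b··> s1
  s1 = a.((rec X. b.(a.(X + 0) + 0)) + 0) + 0 | ··a··> s2
  s2 = (rec X. b.(a.(X + 0) + 0)) + 0 | ··b··> s1
LTS(Q): 3 reachable states
  t0 = rec X. b.a.(X + 0) | ··b··> t1
  t1 = a.((rec X. b.a.(X + 0)) + 0) | ··a··> t2
  t2 = (rec X. b.a.(X + 0)) + 0 | ··b··> t1
Coarsest stable partition (strong bisimilarity classes):
  B0 = {s0, s2, t0, t2}
  B1 = {s1, t1}
s0 ∈ B0, t0 ∈ B0 → same block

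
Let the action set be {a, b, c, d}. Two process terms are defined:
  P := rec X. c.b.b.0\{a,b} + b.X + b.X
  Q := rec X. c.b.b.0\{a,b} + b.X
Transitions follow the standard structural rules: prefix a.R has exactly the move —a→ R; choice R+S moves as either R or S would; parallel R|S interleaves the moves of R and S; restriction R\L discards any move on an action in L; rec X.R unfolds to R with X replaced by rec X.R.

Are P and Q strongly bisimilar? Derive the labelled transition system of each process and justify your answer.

LTS(P): 4 reachable states
  u0 = rec X. c.b.b.0\{a,b} + b.X + b.X ⊢ =b=> u0, =c=> u1
  u1 = b.b.0\{a,b} ⊢ =b=> u2
  u2 = b.0\{a,b} ⊢ =b=> u3
  u3 = 0\{a,b} ⊢ ∅
LTS(Q): 4 reachable states
  v0 = rec X. c.b.b.0\{a,b} + b.X ⊢ =b=> v0, =c=> v1
  v1 = b.b.0\{a,b} ⊢ =b=> v2
  v2 = b.0\{a,b} ⊢ =b=> v3
  v3 = 0\{a,b} ⊢ ∅
Bisimilarity quotient blocks:
  B0 = {u0, v0}
  B1 = {u1, v1}
  B2 = {u2, v2}
  B3 = {u3, v3}
u0 ∈ B0, v0 ∈ B0 → same block

P ~ Q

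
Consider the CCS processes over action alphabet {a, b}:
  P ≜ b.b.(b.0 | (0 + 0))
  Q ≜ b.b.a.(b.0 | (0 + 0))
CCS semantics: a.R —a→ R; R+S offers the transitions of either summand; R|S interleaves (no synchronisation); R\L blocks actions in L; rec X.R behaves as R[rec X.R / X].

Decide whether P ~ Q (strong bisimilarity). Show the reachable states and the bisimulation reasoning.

P ≁ Q

LTS(P): 4 reachable states
  u0 = b.b.(b.0 | (0 + 0)) has moves ··b··> u1
  u1 = b.(b.0 | (0 + 0)) has moves ··b··> u2
  u2 = b.0 | (0 + 0) has moves ··b··> u3
  u3 = 0 | (0 + 0) has moves ∅
LTS(Q): 5 reachable states
  v0 = b.b.a.(b.0 | (0 + 0)) has moves ··b··> v1
  v1 = b.a.(b.0 | (0 + 0)) has moves ··b··> v2
  v2 = a.(b.0 | (0 + 0)) has moves ··a··> v3
  v3 = b.0 | (0 + 0) has moves ··b··> v4
  v4 = 0 | (0 + 0) has moves ∅
Coarsest stable partition (strong bisimilarity classes):
  B0 = {u0}
  B1 = {u1}
  B2 = {u2, v3}
  B3 = {u3, v4}
  B4 = {v0}
  B5 = {v1}
  B6 = {v2}
u0 ∈ B0, v0 ∈ B4 → different blocks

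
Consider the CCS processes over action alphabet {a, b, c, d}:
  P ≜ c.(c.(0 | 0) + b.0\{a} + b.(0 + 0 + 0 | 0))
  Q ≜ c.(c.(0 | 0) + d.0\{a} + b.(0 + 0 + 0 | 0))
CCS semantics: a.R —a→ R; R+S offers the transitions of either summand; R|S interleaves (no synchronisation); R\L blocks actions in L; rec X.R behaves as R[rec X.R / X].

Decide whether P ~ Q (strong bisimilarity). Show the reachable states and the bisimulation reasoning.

LTS(P): 5 reachable states
  m0 = c.(c.(0 | 0) + b.0\{a} + b.(0 + 0 + 0 | 0)) has moves -c-> m1
  m1 = c.(0 | 0) + b.0\{a} + b.(0 + 0 + 0 | 0) has moves -b-> m2, -b-> m3, -c-> m4
  m2 = 0 + 0 + 0 | 0 has moves ∅
  m3 = 0\{a} has moves ∅
  m4 = 0 | 0 has moves ∅
LTS(Q): 5 reachable states
  n0 = c.(c.(0 | 0) + d.0\{a} + b.(0 + 0 + 0 | 0)) has moves -c-> n1
  n1 = c.(0 | 0) + d.0\{a} + b.(0 + 0 + 0 | 0) has moves -b-> n2, -c-> n3, -d-> n4
  n2 = 0 + 0 + 0 | 0 has moves ∅
  n3 = 0 | 0 has moves ∅
  n4 = 0\{a} has moves ∅
Bisimilarity quotient blocks:
  B0 = {m0}
  B1 = {m1}
  B2 = {m2, m3, m4, n2, n3, n4}
  B3 = {n0}
  B4 = {n1}
m0 ∈ B0, n0 ∈ B3 → different blocks

P ≁ Q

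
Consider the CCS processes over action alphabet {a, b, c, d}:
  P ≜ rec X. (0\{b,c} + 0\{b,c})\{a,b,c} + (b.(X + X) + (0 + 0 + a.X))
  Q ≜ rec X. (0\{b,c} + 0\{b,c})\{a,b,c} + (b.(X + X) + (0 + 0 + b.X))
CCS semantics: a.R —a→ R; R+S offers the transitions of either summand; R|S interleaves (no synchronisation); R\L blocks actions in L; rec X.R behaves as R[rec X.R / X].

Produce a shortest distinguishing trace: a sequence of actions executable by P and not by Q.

a

Reachable graph of P (2 states):
  m0 = rec X. (0\{b,c} + 0\{b,c})\{a,b,c} + (b.(X + X) + (0 + 0 + a.X)) | --a--▸ m0, --b--▸ m1
  m1 = (rec X. (0\{b,c} + 0\{b,c})\{a,b,c} + (b.(X + X) + (0 + 0 + a.X))) + (rec X. (0\{b,c} + 0\{b,c})\{a,b,c} + (b.(X + X) + (0 + 0 + a.X))) | --a--▸ m0, --b--▸ m1
Reachable graph of Q (2 states):
  n0 = rec X. (0\{b,c} + 0\{b,c})\{a,b,c} + (b.(X + X) + (0 + 0 + b.X)) | --b--▸ n0, --b--▸ n1
  n1 = (rec X. (0\{b,c} + 0\{b,c})\{a,b,c} + (b.(X + X) + (0 + 0 + b.X))) + (rec X. (0\{b,c} + 0\{b,c})\{a,b,c} + (b.(X + X) + (0 + 0 + b.X))) | --b--▸ n0, --b--▸ n1
Trace ⟨a⟩ through P, begin at {m0}:
  step 1 (a): {m0}
  — P admits the full trace.
Trace ⟨a⟩ through Q, begin at {n0}:
  step 1 (a): ∅  — Q cannot continue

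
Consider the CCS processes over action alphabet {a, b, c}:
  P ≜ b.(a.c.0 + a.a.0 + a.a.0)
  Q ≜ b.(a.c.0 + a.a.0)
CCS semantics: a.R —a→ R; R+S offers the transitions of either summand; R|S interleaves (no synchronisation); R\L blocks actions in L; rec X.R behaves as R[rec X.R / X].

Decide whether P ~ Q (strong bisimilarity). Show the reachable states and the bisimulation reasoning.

YES

Reachable graph of P (5 states):
  u0 = b.(a.c.0 + a.a.0 + a.a.0) ⊢ -b-> u1
  u1 = a.c.0 + a.a.0 + a.a.0 ⊢ -a-> u2, -a-> u3
  u2 = a.0 ⊢ -a-> u4
  u3 = c.0 ⊢ -c-> u4
  u4 = 0 ⊢ ·
Reachable graph of Q (5 states):
  v0 = b.(a.c.0 + a.a.0) ⊢ -b-> v1
  v1 = a.c.0 + a.a.0 ⊢ -a-> v2, -a-> v3
  v2 = a.0 ⊢ -a-> v4
  v3 = c.0 ⊢ -c-> v4
  v4 = 0 ⊢ ·
Coarsest stable partition (strong bisimilarity classes):
  B0 = {u0, v0}
  B1 = {u1, v1}
  B2 = {u3, v3}
  B3 = {u4, v4}
  B4 = {u2, v2}
u0 ∈ B0, v0 ∈ B0 → same block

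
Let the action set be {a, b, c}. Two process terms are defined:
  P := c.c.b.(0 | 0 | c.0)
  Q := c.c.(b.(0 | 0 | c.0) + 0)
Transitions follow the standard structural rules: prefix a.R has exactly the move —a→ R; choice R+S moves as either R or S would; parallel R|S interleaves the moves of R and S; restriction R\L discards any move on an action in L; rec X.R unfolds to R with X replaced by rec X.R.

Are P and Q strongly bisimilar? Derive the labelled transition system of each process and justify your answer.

P's transition system — 5 states:
  p0 = c.c.b.(0 | 0 | c.0) :: -c-> p1
  p1 = c.b.(0 | 0 | c.0) :: -c-> p2
  p2 = b.(0 | 0 | c.0) :: -b-> p3
  p3 = 0 | 0 | c.0 :: -c-> p4
  p4 = 0 | 0 | 0 :: (no moves)
Q's transition system — 5 states:
  q0 = c.c.(b.(0 | 0 | c.0) + 0) :: -c-> q1
  q1 = c.(b.(0 | 0 | c.0) + 0) :: -c-> q2
  q2 = b.(0 | 0 | c.0) + 0 :: -b-> q3
  q3 = 0 | 0 | c.0 :: -c-> q4
  q4 = 0 | 0 | 0 :: (no moves)
Partition-refinement fixed point:
  B0 = {p0, q0}
  B1 = {p1, q1}
  B2 = {p2, q2}
  B3 = {p3, q3}
  B4 = {p4, q4}
p0 ∈ B0, q0 ∈ B0 → same block

bisimilar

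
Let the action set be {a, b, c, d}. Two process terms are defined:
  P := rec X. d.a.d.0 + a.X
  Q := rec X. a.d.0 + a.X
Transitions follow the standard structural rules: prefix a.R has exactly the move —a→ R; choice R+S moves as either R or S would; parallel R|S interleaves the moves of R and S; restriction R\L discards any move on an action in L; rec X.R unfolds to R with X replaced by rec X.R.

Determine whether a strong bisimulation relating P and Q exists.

P's transition system — 4 states:
  u0 = rec X. d.a.d.0 + a.X :: -a-> u0, -d-> u1
  u1 = a.d.0 :: -a-> u2
  u2 = d.0 :: -d-> u3
  u3 = 0 :: deadlocked
Q's transition system — 3 states:
  v0 = rec X. a.d.0 + a.X :: -a-> v0, -a-> v1
  v1 = d.0 :: -d-> v2
  v2 = 0 :: deadlocked
Coarsest stable partition (strong bisimilarity classes):
  B0 = {u0}
  B1 = {u1}
  B2 = {u2, v1}
  B3 = {u3, v2}
  B4 = {v0}
u0 ∈ B0, v0 ∈ B4 → different blocks

P ≁ Q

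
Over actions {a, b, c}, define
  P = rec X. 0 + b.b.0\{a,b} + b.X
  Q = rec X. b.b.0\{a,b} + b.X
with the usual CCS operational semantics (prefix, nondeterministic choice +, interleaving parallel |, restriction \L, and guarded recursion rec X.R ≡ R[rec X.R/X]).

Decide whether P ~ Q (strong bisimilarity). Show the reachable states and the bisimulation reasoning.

P ~ Q

P's transition system — 3 states:
  s0 = rec X. 0 + b.b.0\{a,b} + b.X :: --b--▸ s0, --b--▸ s1
  s1 = b.0\{a,b} :: --b--▸ s2
  s2 = 0\{a,b} :: (no moves)
Q's transition system — 3 states:
  t0 = rec X. b.b.0\{a,b} + b.X :: --b--▸ t0, --b--▸ t1
  t1 = b.0\{a,b} :: --b--▸ t2
  t2 = 0\{a,b} :: (no moves)
Bisimilarity quotient blocks:
  B0 = {s0, t0}
  B1 = {s1, t1}
  B2 = {s2, t2}
s0 ∈ B0, t0 ∈ B0 → same block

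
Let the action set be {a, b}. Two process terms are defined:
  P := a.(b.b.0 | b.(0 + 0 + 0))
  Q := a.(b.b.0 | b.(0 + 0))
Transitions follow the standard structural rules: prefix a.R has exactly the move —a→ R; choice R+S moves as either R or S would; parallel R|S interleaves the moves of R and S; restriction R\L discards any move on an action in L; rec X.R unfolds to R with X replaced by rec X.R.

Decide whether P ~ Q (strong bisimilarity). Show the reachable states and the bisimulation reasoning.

P ~ Q

LTS(P): 7 reachable states
  u0 = a.(b.b.0 | b.(0 + 0 + 0)) ⊢ ··a··> u1
  u1 = b.b.0 | b.(0 + 0 + 0) ⊢ ··b··> u2, ··b··> u3
  u2 = b.0 | b.(0 + 0 + 0) ⊢ ··b··> u4, ··b··> u5
  u3 = b.b.0 | (0 + 0 + 0) ⊢ ··b··> u5
  u4 = 0 | b.(0 + 0 + 0) ⊢ ··b··> u6
  u5 = b.0 | (0 + 0 + 0) ⊢ ··b··> u6
  u6 = 0 | (0 + 0 + 0) ⊢ deadlocked
LTS(Q): 7 reachable states
  v0 = a.(b.b.0 | b.(0 + 0)) ⊢ ··a··> v1
  v1 = b.b.0 | b.(0 + 0) ⊢ ··b··> v2, ··b··> v3
  v2 = b.0 | b.(0 + 0) ⊢ ··b··> v4, ··b··> v5
  v3 = b.b.0 | (0 + 0) ⊢ ··b··> v5
  v4 = 0 | b.(0 + 0) ⊢ ··b··> v6
  v5 = b.0 | (0 + 0) ⊢ ··b··> v6
  v6 = 0 | (0 + 0) ⊢ deadlocked
Bisimilarity quotient blocks:
  B0 = {u0, v0}
  B1 = {u1, v1}
  B2 = {u2, u3, v2, v3}
  B3 = {u4, u5, v4, v5}
  B4 = {u6, v6}
u0 ∈ B0, v0 ∈ B0 → same block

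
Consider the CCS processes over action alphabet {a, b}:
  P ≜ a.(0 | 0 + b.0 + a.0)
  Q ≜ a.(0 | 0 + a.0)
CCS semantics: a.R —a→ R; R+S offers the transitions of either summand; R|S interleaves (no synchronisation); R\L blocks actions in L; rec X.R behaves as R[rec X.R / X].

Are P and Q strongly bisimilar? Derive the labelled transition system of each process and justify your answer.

P ≁ Q

LTS(P): 3 reachable states
  m0 = a.(0 | 0 + b.0 + a.0) → -a-> m1
  m1 = 0 | 0 + b.0 + a.0 → -a-> m2, -b-> m2
  m2 = 0 → (no moves)
LTS(Q): 3 reachable states
  n0 = a.(0 | 0 + a.0) → -a-> n1
  n1 = 0 | 0 + a.0 → -a-> n2
  n2 = 0 → (no moves)
Bisimilarity quotient blocks:
  B0 = {m0}
  B1 = {m1}
  B2 = {m2, n2}
  B3 = {n0}
  B4 = {n1}
m0 ∈ B0, n0 ∈ B3 → different blocks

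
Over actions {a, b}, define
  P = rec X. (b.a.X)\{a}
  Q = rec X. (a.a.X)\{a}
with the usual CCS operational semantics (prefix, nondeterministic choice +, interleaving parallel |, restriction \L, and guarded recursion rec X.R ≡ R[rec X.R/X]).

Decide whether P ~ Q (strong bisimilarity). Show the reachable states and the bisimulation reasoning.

LTS(P): 2 reachable states
  u0 = rec X. (b.a.X)\{a} :: ··b··> u1
  u1 = (a.(rec X. (b.a.X)\{a}))\{a} :: ·
LTS(Q): 1 reachable states
  v0 = rec X. (a.a.X)\{a} :: ·
Coarsest stable partition (strong bisimilarity classes):
  B0 = {u0}
  B1 = {u1, v0}
u0 ∈ B0, v0 ∈ B1 → different blocks

NO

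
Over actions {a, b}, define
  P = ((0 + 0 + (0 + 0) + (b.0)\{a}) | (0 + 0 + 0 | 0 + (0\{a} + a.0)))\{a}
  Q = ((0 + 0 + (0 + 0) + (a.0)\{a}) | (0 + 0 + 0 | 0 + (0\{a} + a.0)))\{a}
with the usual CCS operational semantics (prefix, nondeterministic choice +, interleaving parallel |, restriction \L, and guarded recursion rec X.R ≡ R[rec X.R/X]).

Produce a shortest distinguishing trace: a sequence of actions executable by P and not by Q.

LTS(P): 2 reachable states
  s0 = ((0 + 0 + (0 + 0) + (b.0)\{a}) | (0 + 0 + 0 | 0 + (0\{a} + a.0)))\{a} has moves —b→ s1
  s1 = (0\{a} | (0 + 0 + 0 | 0 + (0\{a} + a.0)))\{a} has moves deadlocked
LTS(Q): 1 reachable states
  t0 = ((0 + 0 + (0 + 0) + (a.0)\{a}) | (0 + 0 + 0 | 0 + (0\{a} + a.0)))\{a} has moves deadlocked
Run σ = ⟨b⟩ on P: start {s0}
  after b @ step 1: {s1}
  P completes σ.
Run σ = ⟨b⟩ on Q: start {t0}
  after b @ step 1: ∅  — Q cannot continue

b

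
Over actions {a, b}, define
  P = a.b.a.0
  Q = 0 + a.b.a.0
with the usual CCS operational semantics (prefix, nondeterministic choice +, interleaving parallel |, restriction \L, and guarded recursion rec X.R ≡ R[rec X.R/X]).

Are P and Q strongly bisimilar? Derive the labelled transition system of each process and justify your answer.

P ~ Q

LTS(P): 4 reachable states
  p0 = a.b.a.0 has moves -a-> p1
  p1 = b.a.0 has moves -b-> p2
  p2 = a.0 has moves -a-> p3
  p3 = 0 has moves deadlocked
LTS(Q): 4 reachable states
  q0 = 0 + a.b.a.0 has moves -a-> q1
  q1 = b.a.0 has moves -b-> q2
  q2 = a.0 has moves -a-> q3
  q3 = 0 has moves deadlocked
Partition-refinement fixed point:
  B0 = {p0, q0}
  B1 = {p1, q1}
  B2 = {p2, q2}
  B3 = {p3, q3}
p0 ∈ B0, q0 ∈ B0 → same block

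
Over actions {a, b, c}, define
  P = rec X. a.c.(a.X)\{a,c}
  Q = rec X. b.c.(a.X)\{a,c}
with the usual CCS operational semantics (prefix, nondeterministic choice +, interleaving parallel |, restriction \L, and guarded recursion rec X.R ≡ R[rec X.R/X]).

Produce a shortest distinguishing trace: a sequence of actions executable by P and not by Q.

P's transition system — 3 states:
  s0 = rec X. a.c.(a.X)\{a,c} ⊢ --a--▸ s1
  s1 = c.(a.(rec X. a.c.(a.X)\{a,c}))\{a,c} ⊢ --c--▸ s2
  s2 = (a.(rec X. a.c.(a.X)\{a,c}))\{a,c} ⊢ ·
Q's transition system — 3 states:
  t0 = rec X. b.c.(a.X)\{a,c} ⊢ --b--▸ t1
  t1 = c.(a.(rec X. b.c.(a.X)\{a,c}))\{a,c} ⊢ --c--▸ t2
  t2 = (a.(rec X. b.c.(a.X)\{a,c}))\{a,c} ⊢ ·
Executing a from P (initial set {s0}):
  [1] a ⇒ {s1}
  ✓ P
Executing a from Q (initial set {t0}):
  [1] a ⇒ ∅  — Q cannot continue

a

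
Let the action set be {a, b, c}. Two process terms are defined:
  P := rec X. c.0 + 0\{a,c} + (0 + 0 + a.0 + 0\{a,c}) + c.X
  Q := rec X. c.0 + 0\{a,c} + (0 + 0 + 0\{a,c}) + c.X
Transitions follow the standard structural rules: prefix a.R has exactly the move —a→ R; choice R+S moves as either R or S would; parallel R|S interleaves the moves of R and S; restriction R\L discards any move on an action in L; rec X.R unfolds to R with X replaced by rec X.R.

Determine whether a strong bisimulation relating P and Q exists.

P ≁ Q

P's transition system — 2 states:
  p0 = rec X. c.0 + 0\{a,c} + (0 + 0 + a.0 + 0\{a,c}) + c.X ⊢ -a-> p1, -c-> p0, -c-> p1
  p1 = 0 ⊢ (no moves)
Q's transition system — 2 states:
  q0 = rec X. c.0 + 0\{a,c} + (0 + 0 + 0\{a,c}) + c.X ⊢ -c-> q0, -c-> q1
  q1 = 0 ⊢ (no moves)
Partition-refinement fixed point:
  B0 = {p0}
  B1 = {p1, q1}
  B2 = {q0}
p0 ∈ B0, q0 ∈ B2 → different blocks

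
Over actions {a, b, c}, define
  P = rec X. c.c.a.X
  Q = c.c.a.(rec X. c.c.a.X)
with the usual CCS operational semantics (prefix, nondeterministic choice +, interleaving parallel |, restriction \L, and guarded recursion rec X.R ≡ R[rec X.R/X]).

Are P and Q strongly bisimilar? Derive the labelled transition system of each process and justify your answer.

P's transition system — 3 states:
  p0 = rec X. c.c.a.X ⊢ -c-> p1
  p1 = c.a.(rec X. c.c.a.X) ⊢ -c-> p2
  p2 = a.(rec X. c.c.a.X) ⊢ -a-> p0
Q's transition system — 4 states:
  q0 = c.c.a.(rec X. c.c.a.X) ⊢ -c-> q1
  q1 = c.a.(rec X. c.c.a.X) ⊢ -c-> q2
  q2 = a.(rec X. c.c.a.X) ⊢ -a-> q3
  q3 = rec X. c.c.a.X ⊢ -c-> q1
Bisimilarity quotient blocks:
  B0 = {p0, q0, q3}
  B1 = {p1, q1}
  B2 = {p2, q2}
p0 ∈ B0, q0 ∈ B0 → same block

bisimilar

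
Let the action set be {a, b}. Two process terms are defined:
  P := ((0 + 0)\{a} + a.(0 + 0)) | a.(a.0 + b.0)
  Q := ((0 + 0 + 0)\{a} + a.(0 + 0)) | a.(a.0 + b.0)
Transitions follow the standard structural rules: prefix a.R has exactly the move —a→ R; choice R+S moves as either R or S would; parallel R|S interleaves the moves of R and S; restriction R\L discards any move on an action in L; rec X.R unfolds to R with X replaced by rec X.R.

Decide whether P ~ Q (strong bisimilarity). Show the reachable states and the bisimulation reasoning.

bisimilar

Reachable graph of P (6 states):
  p0 = ((0 + 0)\{a} + a.(0 + 0)) | a.(a.0 + b.0) → ··a··> p1, ··a··> p2
  p1 = ((0 + 0)\{a} + a.(0 + 0)) | (a.0 + b.0) → ··a··> p3, ··a··> p4, ··b··> p3
  p2 = (0 + 0) | a.(a.0 + b.0) → ··a··> p4
  p3 = ((0 + 0)\{a} + a.(0 + 0)) | 0 → ··a··> p5
  p4 = (0 + 0) | (a.0 + b.0) → ··a··> p5, ··b··> p5
  p5 = (0 + 0) | 0 → ·
Reachable graph of Q (6 states):
  q0 = ((0 + 0 + 0)\{a} + a.(0 + 0)) | a.(a.0 + b.0) → ··a··> q1, ··a··> q2
  q1 = ((0 + 0 + 0)\{a} + a.(0 + 0)) | (a.0 + b.0) → ··a··> q3, ··a··> q4, ··b··> q3
  q2 = (0 + 0) | a.(a.0 + b.0) → ··a··> q4
  q3 = ((0 + 0 + 0)\{a} + a.(0 + 0)) | 0 → ··a··> q5
  q4 = (0 + 0) | (a.0 + b.0) → ··a··> q5, ··b··> q5
  q5 = (0 + 0) | 0 → ·
Partition-refinement fixed point:
  B0 = {p0, q0}
  B1 = {p1, q1}
  B2 = {p4, q4}
  B3 = {p5, q5}
  B4 = {p3, q3}
  B5 = {p2, q2}
p0 ∈ B0, q0 ∈ B0 → same block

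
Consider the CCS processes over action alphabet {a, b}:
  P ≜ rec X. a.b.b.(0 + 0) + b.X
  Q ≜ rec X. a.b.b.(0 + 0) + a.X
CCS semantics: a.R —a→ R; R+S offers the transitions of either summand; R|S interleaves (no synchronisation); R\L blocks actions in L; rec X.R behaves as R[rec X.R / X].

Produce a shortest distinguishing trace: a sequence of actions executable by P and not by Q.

b

P's transition system — 4 states:
  p0 = rec X. a.b.b.(0 + 0) + b.X → —a→ p1, —b→ p0
  p1 = b.b.(0 + 0) → —b→ p2
  p2 = b.(0 + 0) → —b→ p3
  p3 = 0 + 0 → ∅
Q's transition system — 4 states:
  q0 = rec X. a.b.b.(0 + 0) + a.X → —a→ q0, —a→ q1
  q1 = b.b.(0 + 0) → —b→ q2
  q2 = b.(0 + 0) → —b→ q3
  q3 = 0 + 0 → ∅
Run σ = ⟨b⟩ on P: start {p0}
  after b @ step 1: {p0}
  — P admits the full trace.
Run σ = ⟨b⟩ on Q: start {q0}
  after b @ step 1: ∅ (Q stuck)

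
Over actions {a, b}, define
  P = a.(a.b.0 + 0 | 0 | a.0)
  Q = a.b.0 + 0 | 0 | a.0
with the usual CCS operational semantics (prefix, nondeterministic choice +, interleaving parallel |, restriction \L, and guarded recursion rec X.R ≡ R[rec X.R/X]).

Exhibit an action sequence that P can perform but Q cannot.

P's transition system — 5 states:
  m0 = a.(a.b.0 + 0 | 0 | a.0) :: -a-> m1
  m1 = a.b.0 + 0 | 0 | a.0 :: -a-> m2, -a-> m3
  m2 = 0 | 0 | 0 :: (no moves)
  m3 = b.0 :: -b-> m4
  m4 = 0 :: (no moves)
Q's transition system — 4 states:
  n0 = a.b.0 + 0 | 0 | a.0 :: -a-> n1, -a-> n2
  n1 = 0 | 0 | 0 :: (no moves)
  n2 = b.0 :: -b-> n3
  n3 = 0 :: (no moves)
Trace ⟨aa⟩ through P, begin at {m0}:
  step 1 (a): {m1}
  step 2 (a): {m2, m3}
  P completes σ.
Trace ⟨aa⟩ through Q, begin at {n0}:
  step 1 (a): {n1, n2}
  step 2 (a): ∅ (Q stuck)

aa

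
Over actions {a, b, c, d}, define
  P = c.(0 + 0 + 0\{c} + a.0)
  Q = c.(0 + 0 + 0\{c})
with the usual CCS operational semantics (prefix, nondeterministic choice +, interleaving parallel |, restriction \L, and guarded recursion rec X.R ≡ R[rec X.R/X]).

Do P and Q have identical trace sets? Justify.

P's transition system — 3 states:
  m0 = c.(0 + 0 + 0\{c} + a.0) ⊢ --c--▸ m1
  m1 = 0 + 0 + 0\{c} + a.0 ⊢ --a--▸ m2
  m2 = 0 ⊢ ∅
Q's transition system — 2 states:
  n0 = c.(0 + 0 + 0\{c}) ⊢ --c--▸ n1
  n1 = 0 + 0 + 0\{c} ⊢ ∅
Run σ = ⟨ca⟩ on P: start {m0}
  after c @ step 1: {m1}
  after a @ step 2: {m2}
  — P admits the full trace.
Run σ = ⟨ca⟩ on Q: start {n0}
  after c @ step 1: {n1}
  after a @ step 2: ∅ (Q stuck)

traces(P) ≠ traces(Q) — witness ⟨ca⟩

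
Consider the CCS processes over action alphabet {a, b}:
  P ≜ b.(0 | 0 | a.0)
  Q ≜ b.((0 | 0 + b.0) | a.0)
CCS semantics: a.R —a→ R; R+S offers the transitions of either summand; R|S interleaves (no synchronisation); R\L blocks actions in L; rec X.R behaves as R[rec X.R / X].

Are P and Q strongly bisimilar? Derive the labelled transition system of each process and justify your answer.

not bisimilar

P's transition system — 3 states:
  m0 = b.(0 | 0 | a.0) → --b--▸ m1
  m1 = 0 | 0 | a.0 → --a--▸ m2
  m2 = 0 | 0 | 0 → (no moves)
Q's transition system — 5 states:
  n0 = b.((0 | 0 + b.0) | a.0) → --b--▸ n1
  n1 = (0 | 0 + b.0) | a.0 → --a--▸ n2, --b--▸ n3
  n2 = (0 | 0 + b.0) | 0 → --b--▸ n4
  n3 = 0 | a.0 → --a--▸ n4
  n4 = 0 | 0 → (no moves)
Coarsest stable partition (strong bisimilarity classes):
  B0 = {m0}
  B1 = {m1, n3}
  B2 = {m2, n4}
  B3 = {n0}
  B4 = {n1}
  B5 = {n2}
m0 ∈ B0, n0 ∈ B3 → different blocks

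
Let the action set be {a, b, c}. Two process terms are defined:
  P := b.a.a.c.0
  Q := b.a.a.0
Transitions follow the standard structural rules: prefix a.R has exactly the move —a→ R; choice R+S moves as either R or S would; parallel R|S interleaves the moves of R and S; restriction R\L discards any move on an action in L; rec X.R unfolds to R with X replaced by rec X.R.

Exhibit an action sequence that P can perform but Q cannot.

P's transition system — 5 states:
  u0 = b.a.a.c.0 | —b→ u1
  u1 = a.a.c.0 | —a→ u2
  u2 = a.c.0 | —a→ u3
  u3 = c.0 | —c→ u4
  u4 = 0 | stopped
Q's transition system — 4 states:
  v0 = b.a.a.0 | —b→ v1
  v1 = a.a.0 | —a→ v2
  v2 = a.0 | —a→ v3
  v3 = 0 | stopped
Trace ⟨baac⟩ through P, begin at {u0}:
  after b @ step 1: {u1}
  after a @ step 2: {u2}
  after a @ step 3: {u3}
  after c @ step 4: {u4}
  ✓ P
Trace ⟨baac⟩ through Q, begin at {v0}:
  after b @ step 1: {v1}
  after a @ step 2: {v2}
  after a @ step 3: {v3}
  after c @ step 4: ∅ (Q stuck)

baac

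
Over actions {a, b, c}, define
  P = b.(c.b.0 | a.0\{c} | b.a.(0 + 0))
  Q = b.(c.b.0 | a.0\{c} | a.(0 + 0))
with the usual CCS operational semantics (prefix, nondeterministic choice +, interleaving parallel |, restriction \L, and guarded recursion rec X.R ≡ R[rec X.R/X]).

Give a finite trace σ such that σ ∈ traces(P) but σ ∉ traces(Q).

bb

P's transition system — 19 states:
  p0 = b.(c.b.0 | a.0\{c} | b.a.(0 + 0)) | —b→ p1
  p1 = c.b.0 | a.0\{c} | b.a.(0 + 0) | —a→ p2, —b→ p3, —c→ p4
  p2 = c.b.0 | 0\{c} | b.a.(0 + 0) | —b→ p5, —c→ p6
  p3 = c.b.0 | a.0\{c} | a.(0 + 0) | —a→ p5, —a→ p7, —c→ p8
  p4 = b.0 | a.0\{c} | b.a.(0 + 0) | —a→ p6, —b→ p8, —b→ p9
  p5 = c.b.0 | 0\{c} | a.(0 + 0) | —a→ p10, —c→ p11
  p6 = b.0 | 0\{c} | b.a.(0 + 0) | —b→ p11, —b→ p12
  p7 = c.b.0 | a.0\{c} | (0 + 0) | —a→ p10, —c→ p13
  p8 = b.0 | a.0\{c} | a.(0 + 0) | —a→ p11, —a→ p13, —b→ p14
  p9 = 0 | a.0\{c} | b.a.(0 + 0) | —a→ p12, —b→ p14
  p10 = c.b.0 | 0\{c} | (0 + 0) | —c→ p15
  p11 = b.0 | 0\{c} | a.(0 + 0) | —a→ p15, —b→ p16
  p12 = 0 | 0\{c} | b.a.(0 + 0) | —b→ p16
  p13 = b.0 | a.0\{c} | (0 + 0) | —a→ p15, —b→ p17
  p14 = 0 | a.0\{c} | a.(0 + 0) | —a→ p16, —a→ p17
  p15 = b.0 | 0\{c} | (0 + 0) | —b→ p18
  p16 = 0 | 0\{c} | a.(0 + 0) | —a→ p18
  p17 = 0 | a.0\{c} | (0 + 0) | —a→ p18
  p18 = 0 | 0\{c} | (0 + 0) | (no moves)
Q's transition system — 13 states:
  q0 = b.(c.b.0 | a.0\{c} | a.(0 + 0)) | —b→ q1
  q1 = c.b.0 | a.0\{c} | a.(0 + 0) | —a→ q2, —a→ q3, —c→ q4
  q2 = c.b.0 | 0\{c} | a.(0 + 0) | —a→ q5, —c→ q6
  q3 = c.b.0 | a.0\{c} | (0 + 0) | —a→ q5, —c→ q7
  q4 = b.0 | a.0\{c} | a.(0 + 0) | —a→ q6, —a→ q7, —b→ q8
  q5 = c.b.0 | 0\{c} | (0 + 0) | —c→ q9
  q6 = b.0 | 0\{c} | a.(0 + 0) | —a→ q9, —b→ q10
  q7 = b.0 | a.0\{c} | (0 + 0) | —a→ q9, —b→ q11
  q8 = 0 | a.0\{c} | a.(0 + 0) | —a→ q10, —a→ q11
  q9 = b.0 | 0\{c} | (0 + 0) | —b→ q12
  q10 = 0 | 0\{c} | a.(0 + 0) | —a→ q12
  q11 = 0 | a.0\{c} | (0 + 0) | —a→ q12
  q12 = 0 | 0\{c} | (0 + 0) | (no moves)
Executing bb from P (initial set {p0}):
  [1] b ⇒ {p1}
  [2] b ⇒ {p3}
  P completes σ.
Executing bb from Q (initial set {q0}):
  [1] b ⇒ {q1}
  [2] b ⇒ ∅ (Q stuck)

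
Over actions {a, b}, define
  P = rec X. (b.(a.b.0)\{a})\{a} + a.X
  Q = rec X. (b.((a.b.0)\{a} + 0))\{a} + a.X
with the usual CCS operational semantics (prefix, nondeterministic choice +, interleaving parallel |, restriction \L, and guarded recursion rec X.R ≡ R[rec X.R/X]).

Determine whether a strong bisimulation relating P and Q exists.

P's transition system — 2 states:
  u0 = rec X. (b.(a.b.0)\{a})\{a} + a.X ⊢ -a-> u0, -b-> u1
  u1 = (a.b.0)\{a}\{a} ⊢ (no moves)
Q's transition system — 2 states:
  v0 = rec X. (b.((a.b.0)\{a} + 0))\{a} + a.X ⊢ -a-> v0, -b-> v1
  v1 = ((a.b.0)\{a} + 0)\{a} ⊢ (no moves)
Partition-refinement fixed point:
  B0 = {u0, v0}
  B1 = {u1, v1}
u0 ∈ B0, v0 ∈ B0 → same block

P ~ Q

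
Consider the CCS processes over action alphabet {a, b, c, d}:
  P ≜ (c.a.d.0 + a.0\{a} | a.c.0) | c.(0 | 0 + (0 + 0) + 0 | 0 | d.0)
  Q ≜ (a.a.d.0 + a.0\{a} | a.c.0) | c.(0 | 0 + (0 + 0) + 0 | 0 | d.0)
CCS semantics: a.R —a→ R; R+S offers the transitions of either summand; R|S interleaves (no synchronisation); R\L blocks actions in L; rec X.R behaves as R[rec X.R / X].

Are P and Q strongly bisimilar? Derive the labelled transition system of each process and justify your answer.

LTS(P): 27 reachable states
  u0 = (c.a.d.0 + a.0\{a} | a.c.0) | c.(0 | 0 + (0 + 0) + 0 | 0 | d.0) → -a-> u1, -a-> u2, -c-> u3, -c-> u4
  u1 = 0\{a} | a.c.0 | c.(0 | 0 + (0 + 0) + 0 | 0 | d.0) → -a-> u5, -c-> u6
  u2 = a.0\{a} | c.0 | c.(0 | 0 + (0 + 0) + 0 | 0 | d.0) → -a-> u5, -c-> u7, -c-> u8
  u3 = (c.a.d.0 + a.0\{a} | a.c.0) | (0 | 0 + (0 + 0) + 0 | 0 | d.0) → -a-> u6, -a-> u8, -c-> u9, -d-> u10
  u4 = a.d.0 | c.(0 | 0 + (0 + 0) + 0 | 0 | d.0) → -a-> u11, -c-> u9
  u5 = 0\{a} | c.0 | c.(0 | 0 + (0 + 0) + 0 | 0 | d.0) → -c-> u12, -c-> u13
  u6 = 0\{a} | a.c.0 | (0 | 0 + (0 + 0) + 0 | 0 | d.0) → -a-> u13, -d-> u14
  u7 = a.0\{a} | 0 | c.(0 | 0 + (0 + 0) + 0 | 0 | d.0) → -a-> u12, -c-> u15
  u8 = a.0\{a} | c.0 | (0 | 0 + (0 + 0) + 0 | 0 | d.0) → -a-> u13, -c-> u15, -d-> u16
  u9 = a.d.0 | (0 | 0 + (0 + 0) + 0 | 0 | d.0) → -a-> u17, -d-> u18
  u10 = (c.a.d.0 + a.0\{a} | a.c.0) | (0 | 0 | 0) → -a-> u14, -a-> u16, -c-> u18
  u11 = d.0 | c.(0 | 0 + (0 + 0) + 0 | 0 | d.0) → -c-> u17, -d-> u19
  u12 = 0\{a} | 0 | c.(0 | 0 + (0 + 0) + 0 | 0 | d.0) → -c-> u20
  u13 = 0\{a} | c.0 | (0 | 0 + (0 + 0) + 0 | 0 | d.0) → -c-> u20, -d-> u21
  u14 = 0\{a} | a.c.0 | (0 | 0 | 0) → -a-> u21
  u15 = a.0\{a} | 0 | (0 | 0 + (0 + 0) + 0 | 0 | d.0) → -a-> u20, -d-> u22
  u16 = a.0\{a} | c.0 | (0 | 0 | 0) → -a-> u21, -c-> u22
  u17 = d.0 | (0 | 0 + (0 + 0) + 0 | 0 | d.0) → -d-> u23, -d-> u24
  u18 = a.d.0 | (0 | 0 | 0) → -a-> u24
  u19 = 0 | c.(0 | 0 + (0 + 0) + 0 | 0 | d.0) → -c-> u23
  u20 = 0\{a} | 0 | (0 | 0 + (0 + 0) + 0 | 0 | d.0) → -d-> u25
  u21 = 0\{a} | c.0 | (0 | 0 | 0) → -c-> u25
  u22 = a.0\{a} | 0 | (0 | 0 | 0) → -a-> u25
  u23 = 0 | (0 | 0 + (0 + 0) + 0 | 0 | d.0) → -d-> u26
  u24 = d.0 | (0 | 0 | 0) → -d-> u26
  u25 = 0\{a} | 0 | (0 | 0 | 0) → deadlocked
  u26 = 0 | (0 | 0 | 0) → deadlocked
LTS(Q): 27 reachable states
  v0 = (a.a.d.0 + a.0\{a} | a.c.0) | c.(0 | 0 + (0 + 0) + 0 | 0 | d.0) → -a-> v1, -a-> v2, -a-> v3, -c-> v4
  v1 = 0\{a} | a.c.0 | c.(0 | 0 + (0 + 0) + 0 | 0 | d.0) → -a-> v5, -c-> v6
  v2 = a.0\{a} | c.0 | c.(0 | 0 + (0 + 0) + 0 | 0 | d.0) → -a-> v5, -c-> v7, -c-> v8
  v3 = a.d.0 | c.(0 | 0 + (0 + 0) + 0 | 0 | d.0) → -a-> v9, -c-> v10
  v4 = (a.a.d.0 + a.0\{a} | a.c.0) | (0 | 0 + (0 + 0) + 0 | 0 | d.0) → -a-> v10, -a-> v6, -a-> v8, -d-> v11
  v5 = 0\{a} | c.0 | c.(0 | 0 + (0 + 0) + 0 | 0 | d.0) → -c-> v12, -c-> v13
  v6 = 0\{a} | a.c.0 | (0 | 0 + (0 + 0) + 0 | 0 | d.0) → -a-> v13, -d-> v14
  v7 = a.0\{a} | 0 | c.(0 | 0 + (0 + 0) + 0 | 0 | d.0) → -a-> v12, -c-> v15
  v8 = a.0\{a} | c.0 | (0 | 0 + (0 + 0) + 0 | 0 | d.0) → -a-> v13, -c-> v15, -d-> v16
  v9 = d.0 | c.(0 | 0 + (0 + 0) + 0 | 0 | d.0) → -c-> v17, -d-> v18
  v10 = a.d.0 | (0 | 0 + (0 + 0) + 0 | 0 | d.0) → -a-> v17, -d-> v19
  v11 = (a.a.d.0 + a.0\{a} | a.c.0) | (0 | 0 | 0) → -a-> v14, -a-> v16, -a-> v19
  v12 = 0\{a} | 0 | c.(0 | 0 + (0 + 0) + 0 | 0 | d.0) → -c-> v20
  v13 = 0\{a} | c.0 | (0 | 0 + (0 + 0) + 0 | 0 | d.0) → -c-> v20, -d-> v21
  v14 = 0\{a} | a.c.0 | (0 | 0 | 0) → -a-> v21
  v15 = a.0\{a} | 0 | (0 | 0 + (0 + 0) + 0 | 0 | d.0) → -a-> v20, -d-> v22
  v16 = a.0\{a} | c.0 | (0 | 0 | 0) → -a-> v21, -c-> v22
  v17 = d.0 | (0 | 0 + (0 + 0) + 0 | 0 | d.0) → -d-> v23, -d-> v24
  v18 = 0 | c.(0 | 0 + (0 + 0) + 0 | 0 | d.0) → -c-> v23
  v19 = a.d.0 | (0 | 0 | 0) → -a-> v24
  v20 = 0\{a} | 0 | (0 | 0 + (0 + 0) + 0 | 0 | d.0) → -d-> v25
  v21 = 0\{a} | c.0 | (0 | 0 | 0) → -c-> v25
  v22 = a.0\{a} | 0 | (0 | 0 | 0) → -a-> v25
  v23 = 0 | (0 | 0 + (0 + 0) + 0 | 0 | d.0) → -d-> v26
  v24 = d.0 | (0 | 0 | 0) → -d-> v26
  v25 = 0\{a} | 0 | (0 | 0 | 0) → deadlocked
  v26 = 0 | (0 | 0 | 0) → deadlocked
Coarsest stable partition (strong bisimilarity classes):
  B0 = {u0}
  B1 = {u2, v2}
  B2 = {u7, v7}
  B3 = {u12, u19, v12, v18}
  B4 = {u20, u23, u24, v20, v23, v24}
  B5 = {u25, u26, v25, v26}
  B6 = {u15, v15}
  B7 = {u22, v22}
  B8 = {u8, v8}
  B9 = {u13, v13}
  B10 = {u21, v21}
  B11 = {u16, v16}
  B12 = {u5, v5}
  B13 = {u1, v1}
  B14 = {u6, v6}
  B15 = {u14, v14}
  B16 = {u3}
  B17 = {u9, v10}
  B18 = {u17, v17}
  B19 = {u18, v19}
  B20 = {u10}
  B21 = {u4, v3}
  B22 = {u11, v9}
  B23 = {v0}
  B24 = {v4}
  B25 = {v11}
u0 ∈ B0, v0 ∈ B23 → different blocks

P ≁ Q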